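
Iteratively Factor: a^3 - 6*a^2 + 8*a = (a - 2)*(a^2 - 4*a) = (a - 4)*(a - 2)*(a)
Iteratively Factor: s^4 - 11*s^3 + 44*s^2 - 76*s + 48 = (s - 2)*(s^3 - 9*s^2 + 26*s - 24) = (s - 3)*(s - 2)*(s^2 - 6*s + 8) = (s - 3)*(s - 2)^2*(s - 4)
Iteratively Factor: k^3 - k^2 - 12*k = (k)*(k^2 - k - 12) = k*(k + 3)*(k - 4)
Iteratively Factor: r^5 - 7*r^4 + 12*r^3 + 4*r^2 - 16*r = (r - 4)*(r^4 - 3*r^3 + 4*r) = r*(r - 4)*(r^3 - 3*r^2 + 4) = r*(r - 4)*(r - 2)*(r^2 - r - 2) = r*(r - 4)*(r - 2)^2*(r + 1)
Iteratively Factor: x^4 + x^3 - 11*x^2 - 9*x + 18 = (x - 3)*(x^3 + 4*x^2 + x - 6) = (x - 3)*(x + 2)*(x^2 + 2*x - 3) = (x - 3)*(x - 1)*(x + 2)*(x + 3)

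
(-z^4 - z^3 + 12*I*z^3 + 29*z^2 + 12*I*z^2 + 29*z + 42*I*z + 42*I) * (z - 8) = -z^5 + 7*z^4 + 12*I*z^4 + 37*z^3 - 84*I*z^3 - 203*z^2 - 54*I*z^2 - 232*z - 294*I*z - 336*I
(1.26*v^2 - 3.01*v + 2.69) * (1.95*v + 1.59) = 2.457*v^3 - 3.8661*v^2 + 0.4596*v + 4.2771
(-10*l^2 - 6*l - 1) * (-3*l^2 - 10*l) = 30*l^4 + 118*l^3 + 63*l^2 + 10*l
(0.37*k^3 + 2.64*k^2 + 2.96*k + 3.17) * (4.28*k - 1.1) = 1.5836*k^4 + 10.8922*k^3 + 9.7648*k^2 + 10.3116*k - 3.487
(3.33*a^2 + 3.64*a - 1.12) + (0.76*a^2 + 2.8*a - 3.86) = 4.09*a^2 + 6.44*a - 4.98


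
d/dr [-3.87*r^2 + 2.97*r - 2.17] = 2.97 - 7.74*r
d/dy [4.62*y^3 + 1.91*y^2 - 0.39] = y*(13.86*y + 3.82)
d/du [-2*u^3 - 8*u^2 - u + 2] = -6*u^2 - 16*u - 1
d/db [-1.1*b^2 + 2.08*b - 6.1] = 2.08 - 2.2*b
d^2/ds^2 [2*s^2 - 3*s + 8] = 4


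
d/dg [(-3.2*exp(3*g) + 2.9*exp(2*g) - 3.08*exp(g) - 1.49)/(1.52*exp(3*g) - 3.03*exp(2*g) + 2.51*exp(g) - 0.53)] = (5.288*exp(4*g) - 6.70079999999999*exp(3*g) + 9.829*exp(2*g) - 12.1034*exp(g) + 5.3723)*exp(g)/(2.3104*exp(6*g) - 9.2112*exp(5*g) + 16.8113*exp(4*g) - 16.8218*exp(3*g) + 9.5119*exp(2*g) - 2.6606*exp(g) + 0.2809)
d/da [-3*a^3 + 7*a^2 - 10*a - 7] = -9*a^2 + 14*a - 10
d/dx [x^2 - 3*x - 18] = 2*x - 3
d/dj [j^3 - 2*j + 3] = 3*j^2 - 2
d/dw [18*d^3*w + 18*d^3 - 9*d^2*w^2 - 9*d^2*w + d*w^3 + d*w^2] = d*(18*d^2 - 18*d*w - 9*d + 3*w^2 + 2*w)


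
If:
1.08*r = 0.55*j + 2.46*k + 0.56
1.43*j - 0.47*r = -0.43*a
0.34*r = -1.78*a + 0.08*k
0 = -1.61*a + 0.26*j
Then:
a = -0.00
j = -0.01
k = -0.24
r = -0.05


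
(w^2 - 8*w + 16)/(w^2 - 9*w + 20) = (w - 4)/(w - 5)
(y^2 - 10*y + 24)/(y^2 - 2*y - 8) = (y - 6)/(y + 2)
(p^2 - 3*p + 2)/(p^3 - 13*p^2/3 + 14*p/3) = 3*(p - 1)/(p*(3*p - 7))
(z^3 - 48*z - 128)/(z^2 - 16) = (z^2 - 4*z - 32)/(z - 4)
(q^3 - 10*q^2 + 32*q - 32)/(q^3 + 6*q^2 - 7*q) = (q^3 - 10*q^2 + 32*q - 32)/(q*(q^2 + 6*q - 7))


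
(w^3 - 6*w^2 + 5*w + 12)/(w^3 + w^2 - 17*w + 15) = (w^2 - 3*w - 4)/(w^2 + 4*w - 5)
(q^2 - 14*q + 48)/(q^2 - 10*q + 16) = (q - 6)/(q - 2)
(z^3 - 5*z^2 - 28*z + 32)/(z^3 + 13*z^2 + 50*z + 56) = (z^2 - 9*z + 8)/(z^2 + 9*z + 14)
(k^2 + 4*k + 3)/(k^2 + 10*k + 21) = (k + 1)/(k + 7)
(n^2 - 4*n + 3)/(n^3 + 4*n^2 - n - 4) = (n - 3)/(n^2 + 5*n + 4)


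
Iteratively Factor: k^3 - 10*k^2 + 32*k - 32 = (k - 4)*(k^2 - 6*k + 8) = (k - 4)^2*(k - 2)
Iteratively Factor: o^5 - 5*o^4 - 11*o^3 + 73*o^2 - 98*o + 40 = (o - 1)*(o^4 - 4*o^3 - 15*o^2 + 58*o - 40) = (o - 1)*(o + 4)*(o^3 - 8*o^2 + 17*o - 10) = (o - 1)^2*(o + 4)*(o^2 - 7*o + 10) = (o - 5)*(o - 1)^2*(o + 4)*(o - 2)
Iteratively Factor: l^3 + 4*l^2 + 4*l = (l + 2)*(l^2 + 2*l) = l*(l + 2)*(l + 2)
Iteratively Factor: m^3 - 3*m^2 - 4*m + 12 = (m - 3)*(m^2 - 4) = (m - 3)*(m + 2)*(m - 2)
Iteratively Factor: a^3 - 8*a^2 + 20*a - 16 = (a - 2)*(a^2 - 6*a + 8) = (a - 4)*(a - 2)*(a - 2)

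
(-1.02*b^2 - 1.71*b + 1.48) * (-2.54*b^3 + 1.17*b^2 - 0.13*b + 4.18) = 2.5908*b^5 + 3.15*b^4 - 5.6273*b^3 - 2.3097*b^2 - 7.3402*b + 6.1864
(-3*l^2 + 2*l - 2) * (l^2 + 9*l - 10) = -3*l^4 - 25*l^3 + 46*l^2 - 38*l + 20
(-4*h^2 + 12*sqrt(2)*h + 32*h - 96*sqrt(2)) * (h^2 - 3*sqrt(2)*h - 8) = -4*h^4 + 32*h^3 + 24*sqrt(2)*h^3 - 192*sqrt(2)*h^2 - 40*h^2 - 96*sqrt(2)*h + 320*h + 768*sqrt(2)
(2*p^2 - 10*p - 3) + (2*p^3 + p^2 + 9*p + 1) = 2*p^3 + 3*p^2 - p - 2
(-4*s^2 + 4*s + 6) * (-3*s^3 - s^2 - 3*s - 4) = 12*s^5 - 8*s^4 - 10*s^3 - 2*s^2 - 34*s - 24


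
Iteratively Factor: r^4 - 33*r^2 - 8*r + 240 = (r + 4)*(r^3 - 4*r^2 - 17*r + 60) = (r - 5)*(r + 4)*(r^2 + r - 12) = (r - 5)*(r - 3)*(r + 4)*(r + 4)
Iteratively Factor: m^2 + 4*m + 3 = (m + 3)*(m + 1)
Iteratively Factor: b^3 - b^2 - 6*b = (b)*(b^2 - b - 6) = b*(b + 2)*(b - 3)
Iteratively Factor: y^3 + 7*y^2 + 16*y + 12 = (y + 3)*(y^2 + 4*y + 4) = (y + 2)*(y + 3)*(y + 2)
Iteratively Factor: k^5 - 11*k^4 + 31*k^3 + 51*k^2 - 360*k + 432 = (k - 4)*(k^4 - 7*k^3 + 3*k^2 + 63*k - 108) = (k - 4)*(k - 3)*(k^3 - 4*k^2 - 9*k + 36) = (k - 4)^2*(k - 3)*(k^2 - 9) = (k - 4)^2*(k - 3)^2*(k + 3)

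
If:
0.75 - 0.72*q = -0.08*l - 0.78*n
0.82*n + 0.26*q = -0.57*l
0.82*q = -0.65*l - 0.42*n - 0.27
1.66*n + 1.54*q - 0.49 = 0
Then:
No Solution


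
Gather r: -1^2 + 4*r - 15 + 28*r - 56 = 32*r - 72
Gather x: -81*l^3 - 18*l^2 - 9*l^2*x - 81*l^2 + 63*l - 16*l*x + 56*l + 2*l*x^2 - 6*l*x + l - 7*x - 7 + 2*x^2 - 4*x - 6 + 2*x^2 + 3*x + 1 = -81*l^3 - 99*l^2 + 120*l + x^2*(2*l + 4) + x*(-9*l^2 - 22*l - 8) - 12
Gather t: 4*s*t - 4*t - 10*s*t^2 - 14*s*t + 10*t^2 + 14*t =t^2*(10 - 10*s) + t*(10 - 10*s)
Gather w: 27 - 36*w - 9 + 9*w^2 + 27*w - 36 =9*w^2 - 9*w - 18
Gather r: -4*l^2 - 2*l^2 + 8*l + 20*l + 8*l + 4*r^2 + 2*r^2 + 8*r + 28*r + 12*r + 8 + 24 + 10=-6*l^2 + 36*l + 6*r^2 + 48*r + 42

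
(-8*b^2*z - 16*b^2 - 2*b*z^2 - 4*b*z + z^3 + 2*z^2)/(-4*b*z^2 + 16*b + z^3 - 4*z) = (2*b + z)/(z - 2)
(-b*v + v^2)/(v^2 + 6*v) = (-b + v)/(v + 6)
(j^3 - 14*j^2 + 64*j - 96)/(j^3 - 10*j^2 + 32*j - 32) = (j - 6)/(j - 2)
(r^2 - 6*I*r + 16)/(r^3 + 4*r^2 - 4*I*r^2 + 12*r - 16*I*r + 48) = (r - 8*I)/(r^2 + r*(4 - 6*I) - 24*I)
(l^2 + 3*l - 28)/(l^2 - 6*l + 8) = (l + 7)/(l - 2)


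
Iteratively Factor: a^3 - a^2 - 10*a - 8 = (a - 4)*(a^2 + 3*a + 2) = (a - 4)*(a + 2)*(a + 1)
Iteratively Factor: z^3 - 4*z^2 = (z)*(z^2 - 4*z) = z^2*(z - 4)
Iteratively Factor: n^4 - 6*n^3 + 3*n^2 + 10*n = (n - 2)*(n^3 - 4*n^2 - 5*n) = n*(n - 2)*(n^2 - 4*n - 5) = n*(n - 5)*(n - 2)*(n + 1)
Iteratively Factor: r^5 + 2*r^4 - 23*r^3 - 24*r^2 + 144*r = (r - 3)*(r^4 + 5*r^3 - 8*r^2 - 48*r) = r*(r - 3)*(r^3 + 5*r^2 - 8*r - 48) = r*(r - 3)*(r + 4)*(r^2 + r - 12) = r*(r - 3)^2*(r + 4)*(r + 4)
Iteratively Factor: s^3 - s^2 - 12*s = (s - 4)*(s^2 + 3*s) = s*(s - 4)*(s + 3)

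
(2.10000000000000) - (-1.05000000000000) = 3.15000000000000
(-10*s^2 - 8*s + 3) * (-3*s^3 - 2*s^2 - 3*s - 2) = 30*s^5 + 44*s^4 + 37*s^3 + 38*s^2 + 7*s - 6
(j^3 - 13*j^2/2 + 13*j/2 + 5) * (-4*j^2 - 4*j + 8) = -4*j^5 + 22*j^4 + 8*j^3 - 98*j^2 + 32*j + 40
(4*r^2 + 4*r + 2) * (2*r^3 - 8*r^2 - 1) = 8*r^5 - 24*r^4 - 28*r^3 - 20*r^2 - 4*r - 2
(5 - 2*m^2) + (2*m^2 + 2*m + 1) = 2*m + 6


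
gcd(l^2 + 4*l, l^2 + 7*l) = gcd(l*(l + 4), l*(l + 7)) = l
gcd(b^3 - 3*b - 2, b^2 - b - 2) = b^2 - b - 2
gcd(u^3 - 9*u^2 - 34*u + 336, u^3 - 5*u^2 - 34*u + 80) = u - 8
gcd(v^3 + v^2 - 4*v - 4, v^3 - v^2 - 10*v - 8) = v^2 + 3*v + 2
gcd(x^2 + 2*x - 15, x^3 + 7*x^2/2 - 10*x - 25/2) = x + 5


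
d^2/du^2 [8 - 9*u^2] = -18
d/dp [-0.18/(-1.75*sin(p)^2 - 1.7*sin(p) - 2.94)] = -(0.63*sin(p) + 0.306)*cos(p)/(1.75*sin(p)^2 + 1.7*sin(p) + 2.94)^2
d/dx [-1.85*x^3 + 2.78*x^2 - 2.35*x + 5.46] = -5.55*x^2 + 5.56*x - 2.35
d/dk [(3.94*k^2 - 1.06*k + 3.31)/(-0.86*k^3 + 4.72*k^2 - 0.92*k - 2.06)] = (3.3884*k^4 - 1.8232*k^3 + 9.9182*k^2 - 47.4792*k + 5.2288)/(0.7396*k^6 - 8.1184*k^5 + 23.8608*k^4 - 5.1416*k^3 - 18.6*k^2 + 3.7904*k + 4.2436)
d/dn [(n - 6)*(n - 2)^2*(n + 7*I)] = 4*n^3 + n^2*(-30 + 21*I) + n*(56 - 140*I) - 24 + 196*I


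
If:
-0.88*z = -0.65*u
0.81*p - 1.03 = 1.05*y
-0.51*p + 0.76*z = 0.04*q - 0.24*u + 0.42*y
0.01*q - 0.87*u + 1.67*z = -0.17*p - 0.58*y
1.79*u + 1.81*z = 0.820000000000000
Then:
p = 0.78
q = -0.66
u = 0.26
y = -0.38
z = 0.19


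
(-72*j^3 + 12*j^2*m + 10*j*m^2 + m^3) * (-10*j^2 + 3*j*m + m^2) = 720*j^5 - 336*j^4*m - 136*j^3*m^2 + 32*j^2*m^3 + 13*j*m^4 + m^5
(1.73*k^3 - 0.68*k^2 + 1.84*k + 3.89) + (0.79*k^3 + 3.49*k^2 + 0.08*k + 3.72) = 2.52*k^3 + 2.81*k^2 + 1.92*k + 7.61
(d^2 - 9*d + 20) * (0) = 0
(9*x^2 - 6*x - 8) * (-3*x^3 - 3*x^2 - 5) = -27*x^5 - 9*x^4 + 42*x^3 - 21*x^2 + 30*x + 40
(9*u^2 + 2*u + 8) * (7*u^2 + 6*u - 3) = 63*u^4 + 68*u^3 + 41*u^2 + 42*u - 24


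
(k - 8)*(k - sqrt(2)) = k^2 - 8*k - sqrt(2)*k + 8*sqrt(2)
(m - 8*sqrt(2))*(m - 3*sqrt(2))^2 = m^3 - 14*sqrt(2)*m^2 + 114*m - 144*sqrt(2)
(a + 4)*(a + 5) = a^2 + 9*a + 20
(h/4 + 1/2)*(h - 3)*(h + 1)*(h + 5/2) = h^4/4 + 5*h^3/8 - 7*h^2/4 - 47*h/8 - 15/4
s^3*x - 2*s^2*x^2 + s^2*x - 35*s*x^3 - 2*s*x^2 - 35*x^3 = (s - 7*x)*(s + 5*x)*(s*x + x)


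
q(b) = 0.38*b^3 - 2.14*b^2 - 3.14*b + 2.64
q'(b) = 1.14*b^2 - 4.28*b - 3.14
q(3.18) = -16.77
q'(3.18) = -5.22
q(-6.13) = -146.06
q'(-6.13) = 65.93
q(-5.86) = -128.91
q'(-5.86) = 61.09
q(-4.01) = -43.68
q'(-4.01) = 32.35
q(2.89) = -15.14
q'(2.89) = -5.99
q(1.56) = -6.02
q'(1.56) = -7.04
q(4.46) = -20.22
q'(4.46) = 0.45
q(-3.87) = -39.28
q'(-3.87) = 30.50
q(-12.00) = -924.48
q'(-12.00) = 212.38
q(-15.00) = -1714.26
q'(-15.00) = 317.56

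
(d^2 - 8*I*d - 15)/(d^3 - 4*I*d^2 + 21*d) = (d^2 - 8*I*d - 15)/(d*(d^2 - 4*I*d + 21))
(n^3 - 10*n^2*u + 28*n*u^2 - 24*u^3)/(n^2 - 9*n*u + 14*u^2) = (-n^2 + 8*n*u - 12*u^2)/(-n + 7*u)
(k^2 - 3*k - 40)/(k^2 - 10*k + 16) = (k + 5)/(k - 2)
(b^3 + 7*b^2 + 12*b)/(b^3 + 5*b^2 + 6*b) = (b + 4)/(b + 2)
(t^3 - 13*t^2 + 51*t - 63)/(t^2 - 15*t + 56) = (t^2 - 6*t + 9)/(t - 8)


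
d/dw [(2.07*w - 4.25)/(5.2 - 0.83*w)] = (6.006295*w - 37.6298)/(0.83*w - 5.2)^3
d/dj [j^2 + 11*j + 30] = 2*j + 11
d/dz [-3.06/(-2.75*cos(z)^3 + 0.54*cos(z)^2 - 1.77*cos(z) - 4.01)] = (25.245*cos(z)^2 - 3.3048*cos(z) + 5.4162)*sin(z)/(2.75*cos(z)^3 - 0.54*cos(z)^2 + 1.77*cos(z) + 4.01)^2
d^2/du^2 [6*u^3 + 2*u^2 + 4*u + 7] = 36*u + 4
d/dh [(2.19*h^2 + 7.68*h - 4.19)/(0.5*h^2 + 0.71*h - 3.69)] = (-2.2851*h^2 - 11.9722*h - 25.3643)/(0.25*h^4 + 0.71*h^3 - 3.1859*h^2 - 5.2398*h + 13.6161)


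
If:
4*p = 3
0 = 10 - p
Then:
No Solution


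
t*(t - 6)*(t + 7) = t^3 + t^2 - 42*t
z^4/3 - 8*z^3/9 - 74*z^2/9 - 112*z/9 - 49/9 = (z/3 + 1/3)*(z - 7)*(z + 1)*(z + 7/3)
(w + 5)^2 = w^2 + 10*w + 25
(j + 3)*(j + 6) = j^2 + 9*j + 18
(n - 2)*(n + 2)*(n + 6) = n^3 + 6*n^2 - 4*n - 24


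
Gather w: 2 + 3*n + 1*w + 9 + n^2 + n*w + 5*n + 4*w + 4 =n^2 + 8*n + w*(n + 5) + 15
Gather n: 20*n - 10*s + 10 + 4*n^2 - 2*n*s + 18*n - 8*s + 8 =4*n^2 + n*(38 - 2*s) - 18*s + 18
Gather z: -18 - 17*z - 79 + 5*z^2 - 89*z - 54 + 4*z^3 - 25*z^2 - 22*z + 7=4*z^3 - 20*z^2 - 128*z - 144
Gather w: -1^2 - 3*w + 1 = -3*w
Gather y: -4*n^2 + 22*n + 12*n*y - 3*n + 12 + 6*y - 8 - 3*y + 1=-4*n^2 + 19*n + y*(12*n + 3) + 5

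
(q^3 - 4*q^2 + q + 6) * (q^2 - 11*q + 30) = q^5 - 15*q^4 + 75*q^3 - 125*q^2 - 36*q + 180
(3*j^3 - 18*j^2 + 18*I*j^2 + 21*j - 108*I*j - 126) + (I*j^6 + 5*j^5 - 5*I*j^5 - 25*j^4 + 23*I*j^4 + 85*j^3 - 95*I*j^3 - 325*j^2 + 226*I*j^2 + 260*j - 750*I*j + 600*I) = I*j^6 + 5*j^5 - 5*I*j^5 - 25*j^4 + 23*I*j^4 + 88*j^3 - 95*I*j^3 - 343*j^2 + 244*I*j^2 + 281*j - 858*I*j - 126 + 600*I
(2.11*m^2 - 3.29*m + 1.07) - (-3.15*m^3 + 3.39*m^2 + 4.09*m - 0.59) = 3.15*m^3 - 1.28*m^2 - 7.38*m + 1.66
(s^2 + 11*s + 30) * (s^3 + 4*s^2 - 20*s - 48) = s^5 + 15*s^4 + 54*s^3 - 148*s^2 - 1128*s - 1440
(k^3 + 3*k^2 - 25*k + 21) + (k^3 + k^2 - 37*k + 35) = 2*k^3 + 4*k^2 - 62*k + 56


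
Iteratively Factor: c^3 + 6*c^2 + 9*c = (c + 3)*(c^2 + 3*c) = (c + 3)^2*(c)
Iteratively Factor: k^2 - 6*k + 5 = (k - 5)*(k - 1)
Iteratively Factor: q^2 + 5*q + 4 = (q + 1)*(q + 4)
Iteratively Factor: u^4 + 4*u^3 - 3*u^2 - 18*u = (u + 3)*(u^3 + u^2 - 6*u) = u*(u + 3)*(u^2 + u - 6) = u*(u - 2)*(u + 3)*(u + 3)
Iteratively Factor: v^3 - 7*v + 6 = (v - 2)*(v^2 + 2*v - 3) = (v - 2)*(v + 3)*(v - 1)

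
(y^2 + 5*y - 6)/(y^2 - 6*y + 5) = (y + 6)/(y - 5)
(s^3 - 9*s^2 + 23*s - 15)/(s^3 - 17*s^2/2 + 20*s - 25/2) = 2*(s - 3)/(2*s - 5)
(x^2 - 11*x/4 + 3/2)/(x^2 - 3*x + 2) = (x - 3/4)/(x - 1)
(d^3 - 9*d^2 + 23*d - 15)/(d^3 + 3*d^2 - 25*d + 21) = (d - 5)/(d + 7)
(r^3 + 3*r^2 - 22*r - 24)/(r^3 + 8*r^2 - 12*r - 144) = (r + 1)/(r + 6)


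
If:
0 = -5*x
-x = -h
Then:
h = 0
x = 0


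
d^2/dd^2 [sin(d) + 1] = -sin(d)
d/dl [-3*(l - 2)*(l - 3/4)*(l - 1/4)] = -9*l^2 + 18*l - 105/16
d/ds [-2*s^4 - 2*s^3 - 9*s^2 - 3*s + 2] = -8*s^3 - 6*s^2 - 18*s - 3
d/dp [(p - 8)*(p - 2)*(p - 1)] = 3*p^2 - 22*p + 26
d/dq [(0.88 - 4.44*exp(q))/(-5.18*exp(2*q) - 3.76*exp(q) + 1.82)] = (-22.9992*exp(2*q) + 9.1168*exp(q) - 4.772)*exp(q)/(26.8324*exp(4*q) + 38.9536*exp(3*q) - 4.7176*exp(2*q) - 13.6864*exp(q) + 3.3124)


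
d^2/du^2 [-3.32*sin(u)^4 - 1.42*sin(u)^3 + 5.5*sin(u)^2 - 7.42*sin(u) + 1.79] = 53.12*sin(u)^4 + 12.78*sin(u)^3 - 61.84*sin(u)^2 - 1.1*sin(u) + 11.0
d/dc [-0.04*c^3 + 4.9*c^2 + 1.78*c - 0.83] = -0.12*c^2 + 9.8*c + 1.78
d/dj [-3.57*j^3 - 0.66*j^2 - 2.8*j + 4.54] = -10.71*j^2 - 1.32*j - 2.8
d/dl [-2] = 0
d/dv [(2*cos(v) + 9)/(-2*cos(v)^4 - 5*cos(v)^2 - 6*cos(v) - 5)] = 2*(-6*sin(v)^4 + 17*sin(v)^2 - 72*cos(v) - 9*cos(3*v) - 33)*sin(v)/(2*sin(v)^4 - 9*sin(v)^2 + 6*cos(v) + 12)^2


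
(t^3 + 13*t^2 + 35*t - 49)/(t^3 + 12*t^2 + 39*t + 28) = (t^2 + 6*t - 7)/(t^2 + 5*t + 4)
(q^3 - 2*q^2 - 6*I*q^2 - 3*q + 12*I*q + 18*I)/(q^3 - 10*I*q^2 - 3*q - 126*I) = (q^2 - 2*q - 3)/(q^2 - 4*I*q + 21)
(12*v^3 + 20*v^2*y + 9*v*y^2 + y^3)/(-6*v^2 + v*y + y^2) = (12*v^3 + 20*v^2*y + 9*v*y^2 + y^3)/(-6*v^2 + v*y + y^2)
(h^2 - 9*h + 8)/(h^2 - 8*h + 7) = (h - 8)/(h - 7)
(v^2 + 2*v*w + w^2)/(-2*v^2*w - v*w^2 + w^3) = (-v - w)/(w*(2*v - w))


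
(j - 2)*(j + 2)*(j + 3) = j^3 + 3*j^2 - 4*j - 12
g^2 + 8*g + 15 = (g + 3)*(g + 5)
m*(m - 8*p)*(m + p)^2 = m^4 - 6*m^3*p - 15*m^2*p^2 - 8*m*p^3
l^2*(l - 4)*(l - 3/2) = l^4 - 11*l^3/2 + 6*l^2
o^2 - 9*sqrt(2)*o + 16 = (o - 8*sqrt(2))*(o - sqrt(2))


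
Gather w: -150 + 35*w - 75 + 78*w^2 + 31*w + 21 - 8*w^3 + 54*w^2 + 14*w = -8*w^3 + 132*w^2 + 80*w - 204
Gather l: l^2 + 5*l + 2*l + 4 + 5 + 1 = l^2 + 7*l + 10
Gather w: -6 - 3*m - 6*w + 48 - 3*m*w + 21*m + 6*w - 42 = -3*m*w + 18*m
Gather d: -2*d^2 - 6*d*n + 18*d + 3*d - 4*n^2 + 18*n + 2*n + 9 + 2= -2*d^2 + d*(21 - 6*n) - 4*n^2 + 20*n + 11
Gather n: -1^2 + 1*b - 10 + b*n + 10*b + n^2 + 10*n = 11*b + n^2 + n*(b + 10) - 11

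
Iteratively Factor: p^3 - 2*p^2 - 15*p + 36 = (p - 3)*(p^2 + p - 12) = (p - 3)^2*(p + 4)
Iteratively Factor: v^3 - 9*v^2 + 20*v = (v)*(v^2 - 9*v + 20) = v*(v - 5)*(v - 4)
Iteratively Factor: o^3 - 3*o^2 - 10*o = (o - 5)*(o^2 + 2*o) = o*(o - 5)*(o + 2)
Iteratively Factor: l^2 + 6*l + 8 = (l + 4)*(l + 2)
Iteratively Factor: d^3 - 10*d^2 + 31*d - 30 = (d - 2)*(d^2 - 8*d + 15) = (d - 3)*(d - 2)*(d - 5)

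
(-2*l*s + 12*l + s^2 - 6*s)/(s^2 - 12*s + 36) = (-2*l + s)/(s - 6)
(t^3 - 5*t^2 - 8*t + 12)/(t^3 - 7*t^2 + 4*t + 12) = (t^2 + t - 2)/(t^2 - t - 2)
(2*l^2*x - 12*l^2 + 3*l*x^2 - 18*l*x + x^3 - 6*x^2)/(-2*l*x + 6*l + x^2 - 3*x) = (-2*l^2*x + 12*l^2 - 3*l*x^2 + 18*l*x - x^3 + 6*x^2)/(2*l*x - 6*l - x^2 + 3*x)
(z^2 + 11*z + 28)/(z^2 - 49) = (z + 4)/(z - 7)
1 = 1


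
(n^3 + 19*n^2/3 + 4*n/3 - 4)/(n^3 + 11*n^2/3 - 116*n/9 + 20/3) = 3*(n + 1)/(3*n - 5)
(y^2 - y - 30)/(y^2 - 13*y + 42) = (y + 5)/(y - 7)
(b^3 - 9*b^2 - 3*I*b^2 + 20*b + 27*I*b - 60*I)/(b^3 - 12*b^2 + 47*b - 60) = (b - 3*I)/(b - 3)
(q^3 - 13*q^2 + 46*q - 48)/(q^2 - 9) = (q^2 - 10*q + 16)/(q + 3)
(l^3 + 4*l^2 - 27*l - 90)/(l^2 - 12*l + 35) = (l^2 + 9*l + 18)/(l - 7)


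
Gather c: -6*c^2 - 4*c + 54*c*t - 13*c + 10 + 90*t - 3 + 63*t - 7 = -6*c^2 + c*(54*t - 17) + 153*t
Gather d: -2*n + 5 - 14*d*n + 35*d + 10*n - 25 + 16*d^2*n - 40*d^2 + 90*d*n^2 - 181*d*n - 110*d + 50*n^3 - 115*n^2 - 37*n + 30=d^2*(16*n - 40) + d*(90*n^2 - 195*n - 75) + 50*n^3 - 115*n^2 - 29*n + 10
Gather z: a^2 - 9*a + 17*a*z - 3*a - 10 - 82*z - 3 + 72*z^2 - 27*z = a^2 - 12*a + 72*z^2 + z*(17*a - 109) - 13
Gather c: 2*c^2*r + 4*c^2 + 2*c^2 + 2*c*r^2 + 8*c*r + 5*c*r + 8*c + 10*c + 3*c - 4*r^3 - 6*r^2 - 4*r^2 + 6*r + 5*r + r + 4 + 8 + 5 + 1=c^2*(2*r + 6) + c*(2*r^2 + 13*r + 21) - 4*r^3 - 10*r^2 + 12*r + 18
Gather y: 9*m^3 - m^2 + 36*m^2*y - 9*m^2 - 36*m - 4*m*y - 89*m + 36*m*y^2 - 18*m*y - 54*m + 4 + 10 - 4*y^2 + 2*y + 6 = 9*m^3 - 10*m^2 - 179*m + y^2*(36*m - 4) + y*(36*m^2 - 22*m + 2) + 20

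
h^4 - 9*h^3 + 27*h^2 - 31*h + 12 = (h - 4)*(h - 3)*(h - 1)^2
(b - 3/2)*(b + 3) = b^2 + 3*b/2 - 9/2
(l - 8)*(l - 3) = l^2 - 11*l + 24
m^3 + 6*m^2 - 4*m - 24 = (m - 2)*(m + 2)*(m + 6)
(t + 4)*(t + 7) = t^2 + 11*t + 28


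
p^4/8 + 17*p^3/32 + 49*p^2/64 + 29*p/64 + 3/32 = (p/4 + 1/4)*(p/2 + 1)*(p + 1/2)*(p + 3/4)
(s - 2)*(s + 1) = s^2 - s - 2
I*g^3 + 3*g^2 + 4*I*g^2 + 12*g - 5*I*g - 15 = (g + 5)*(g - 3*I)*(I*g - I)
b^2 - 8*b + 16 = (b - 4)^2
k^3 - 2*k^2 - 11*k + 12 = (k - 4)*(k - 1)*(k + 3)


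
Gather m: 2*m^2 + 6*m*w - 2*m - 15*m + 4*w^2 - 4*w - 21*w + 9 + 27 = 2*m^2 + m*(6*w - 17) + 4*w^2 - 25*w + 36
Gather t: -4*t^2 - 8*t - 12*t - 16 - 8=-4*t^2 - 20*t - 24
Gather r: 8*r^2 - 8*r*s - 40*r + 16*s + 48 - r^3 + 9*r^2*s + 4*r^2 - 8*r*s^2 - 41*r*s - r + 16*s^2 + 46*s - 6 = -r^3 + r^2*(9*s + 12) + r*(-8*s^2 - 49*s - 41) + 16*s^2 + 62*s + 42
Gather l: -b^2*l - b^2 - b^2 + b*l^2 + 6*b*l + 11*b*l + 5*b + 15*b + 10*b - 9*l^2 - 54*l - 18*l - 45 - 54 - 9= -2*b^2 + 30*b + l^2*(b - 9) + l*(-b^2 + 17*b - 72) - 108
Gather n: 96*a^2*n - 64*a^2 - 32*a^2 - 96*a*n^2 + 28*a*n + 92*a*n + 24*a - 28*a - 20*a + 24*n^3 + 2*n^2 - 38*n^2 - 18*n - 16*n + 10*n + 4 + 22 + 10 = -96*a^2 - 24*a + 24*n^3 + n^2*(-96*a - 36) + n*(96*a^2 + 120*a - 24) + 36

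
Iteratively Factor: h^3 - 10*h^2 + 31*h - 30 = (h - 2)*(h^2 - 8*h + 15) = (h - 3)*(h - 2)*(h - 5)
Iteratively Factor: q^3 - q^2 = (q - 1)*(q^2) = q*(q - 1)*(q)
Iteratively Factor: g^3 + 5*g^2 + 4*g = (g)*(g^2 + 5*g + 4) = g*(g + 1)*(g + 4)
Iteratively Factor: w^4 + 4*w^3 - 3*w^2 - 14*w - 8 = (w - 2)*(w^3 + 6*w^2 + 9*w + 4) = (w - 2)*(w + 1)*(w^2 + 5*w + 4) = (w - 2)*(w + 1)^2*(w + 4)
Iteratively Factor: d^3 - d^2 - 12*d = (d)*(d^2 - d - 12) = d*(d - 4)*(d + 3)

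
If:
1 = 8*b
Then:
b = 1/8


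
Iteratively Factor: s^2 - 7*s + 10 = (s - 2)*(s - 5)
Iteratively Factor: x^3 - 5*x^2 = (x)*(x^2 - 5*x) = x*(x - 5)*(x)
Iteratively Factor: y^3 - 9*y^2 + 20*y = (y - 5)*(y^2 - 4*y) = y*(y - 5)*(y - 4)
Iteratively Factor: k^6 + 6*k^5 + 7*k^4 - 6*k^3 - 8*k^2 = (k + 2)*(k^5 + 4*k^4 - k^3 - 4*k^2) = k*(k + 2)*(k^4 + 4*k^3 - k^2 - 4*k) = k*(k + 1)*(k + 2)*(k^3 + 3*k^2 - 4*k) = k*(k + 1)*(k + 2)*(k + 4)*(k^2 - k) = k^2*(k + 1)*(k + 2)*(k + 4)*(k - 1)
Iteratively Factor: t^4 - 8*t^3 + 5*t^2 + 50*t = (t + 2)*(t^3 - 10*t^2 + 25*t) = t*(t + 2)*(t^2 - 10*t + 25) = t*(t - 5)*(t + 2)*(t - 5)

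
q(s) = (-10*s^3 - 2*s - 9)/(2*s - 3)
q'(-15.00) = 142.58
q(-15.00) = -1023.36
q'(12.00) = -127.29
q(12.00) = -824.43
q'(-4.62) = 39.31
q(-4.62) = -80.58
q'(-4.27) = 35.89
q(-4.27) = -67.43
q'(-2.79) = 21.64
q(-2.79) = -24.91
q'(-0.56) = 3.49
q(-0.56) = 1.49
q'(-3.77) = 31.02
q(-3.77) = -50.70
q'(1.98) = 71.98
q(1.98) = -94.36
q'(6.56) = -72.21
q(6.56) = -281.14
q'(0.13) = 3.39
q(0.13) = 3.39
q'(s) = (-30*s^2 - 2)/(2*s - 3) - 2*(-10*s^3 - 2*s - 9)/(2*s - 3)^2 = 2*(-20*s^3 + 45*s^2 + 12)/(4*s^2 - 12*s + 9)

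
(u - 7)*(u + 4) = u^2 - 3*u - 28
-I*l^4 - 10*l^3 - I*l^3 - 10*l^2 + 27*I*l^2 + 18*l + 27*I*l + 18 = (l - 6*I)*(l - 3*I)*(l - I)*(-I*l - I)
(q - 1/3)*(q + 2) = q^2 + 5*q/3 - 2/3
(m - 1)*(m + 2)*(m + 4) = m^3 + 5*m^2 + 2*m - 8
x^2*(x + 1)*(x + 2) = x^4 + 3*x^3 + 2*x^2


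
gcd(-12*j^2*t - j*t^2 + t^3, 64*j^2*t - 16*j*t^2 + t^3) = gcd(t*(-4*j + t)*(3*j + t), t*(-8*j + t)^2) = t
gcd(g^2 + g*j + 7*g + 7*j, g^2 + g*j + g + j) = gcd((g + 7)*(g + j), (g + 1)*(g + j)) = g + j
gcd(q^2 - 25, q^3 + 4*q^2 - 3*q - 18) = 1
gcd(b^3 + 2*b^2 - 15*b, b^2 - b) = b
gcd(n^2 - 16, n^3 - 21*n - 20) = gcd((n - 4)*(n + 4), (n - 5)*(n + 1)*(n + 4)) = n + 4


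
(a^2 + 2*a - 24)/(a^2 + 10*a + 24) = (a - 4)/(a + 4)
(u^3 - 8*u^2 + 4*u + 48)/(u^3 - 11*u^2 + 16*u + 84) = (u - 4)/(u - 7)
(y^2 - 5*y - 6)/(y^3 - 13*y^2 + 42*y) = (y + 1)/(y*(y - 7))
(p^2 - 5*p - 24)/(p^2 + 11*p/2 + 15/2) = 2*(p - 8)/(2*p + 5)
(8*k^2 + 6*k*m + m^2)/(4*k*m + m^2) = (2*k + m)/m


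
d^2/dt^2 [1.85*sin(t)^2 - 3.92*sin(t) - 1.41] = 3.92*sin(t) + 3.7*cos(2*t)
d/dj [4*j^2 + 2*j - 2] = 8*j + 2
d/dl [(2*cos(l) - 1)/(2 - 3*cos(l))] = -sin(l)/(3*cos(l) - 2)^2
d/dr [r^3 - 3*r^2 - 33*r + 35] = 3*r^2 - 6*r - 33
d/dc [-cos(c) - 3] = sin(c)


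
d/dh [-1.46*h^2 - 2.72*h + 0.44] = -2.92*h - 2.72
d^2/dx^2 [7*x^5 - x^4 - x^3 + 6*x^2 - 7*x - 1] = 140*x^3 - 12*x^2 - 6*x + 12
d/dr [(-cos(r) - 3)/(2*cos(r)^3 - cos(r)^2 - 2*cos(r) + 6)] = (17*sin(r)^2 + 3*cos(r) - cos(3*r) - 5)*sin(r)/(2*sin(r)^2*cos(r) - sin(r)^2 - 5)^2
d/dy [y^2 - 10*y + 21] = 2*y - 10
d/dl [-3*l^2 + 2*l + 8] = 2 - 6*l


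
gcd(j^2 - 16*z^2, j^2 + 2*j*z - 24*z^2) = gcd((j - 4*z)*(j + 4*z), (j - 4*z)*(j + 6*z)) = -j + 4*z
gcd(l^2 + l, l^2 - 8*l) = l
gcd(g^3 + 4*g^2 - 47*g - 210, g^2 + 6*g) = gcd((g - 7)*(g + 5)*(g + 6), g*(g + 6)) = g + 6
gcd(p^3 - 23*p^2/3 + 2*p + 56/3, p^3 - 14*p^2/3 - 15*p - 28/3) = p^2 - 17*p/3 - 28/3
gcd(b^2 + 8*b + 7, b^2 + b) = b + 1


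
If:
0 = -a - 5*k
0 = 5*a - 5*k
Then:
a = 0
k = 0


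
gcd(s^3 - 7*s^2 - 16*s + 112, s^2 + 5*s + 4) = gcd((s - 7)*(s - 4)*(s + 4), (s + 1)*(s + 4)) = s + 4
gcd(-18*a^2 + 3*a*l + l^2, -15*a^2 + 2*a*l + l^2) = 3*a - l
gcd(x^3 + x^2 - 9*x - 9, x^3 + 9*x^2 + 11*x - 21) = x + 3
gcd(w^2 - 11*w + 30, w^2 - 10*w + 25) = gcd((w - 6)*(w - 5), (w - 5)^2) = w - 5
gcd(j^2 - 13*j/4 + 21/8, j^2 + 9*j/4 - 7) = j - 7/4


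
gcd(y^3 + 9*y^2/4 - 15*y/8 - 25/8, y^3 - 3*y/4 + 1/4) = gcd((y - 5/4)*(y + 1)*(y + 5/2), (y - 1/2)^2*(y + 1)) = y + 1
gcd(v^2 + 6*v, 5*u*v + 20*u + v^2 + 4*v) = 1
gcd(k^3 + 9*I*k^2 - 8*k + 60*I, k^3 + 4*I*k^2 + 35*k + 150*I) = k + 5*I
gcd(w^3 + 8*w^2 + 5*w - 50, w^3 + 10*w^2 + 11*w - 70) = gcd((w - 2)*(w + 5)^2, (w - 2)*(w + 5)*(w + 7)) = w^2 + 3*w - 10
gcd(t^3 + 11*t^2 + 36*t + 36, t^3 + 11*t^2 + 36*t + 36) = t^3 + 11*t^2 + 36*t + 36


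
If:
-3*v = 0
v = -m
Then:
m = 0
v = 0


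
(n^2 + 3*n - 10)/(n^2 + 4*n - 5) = (n - 2)/(n - 1)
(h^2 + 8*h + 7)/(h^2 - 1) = (h + 7)/(h - 1)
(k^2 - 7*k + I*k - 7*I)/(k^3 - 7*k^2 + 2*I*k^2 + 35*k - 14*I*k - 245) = (k + I)/(k^2 + 2*I*k + 35)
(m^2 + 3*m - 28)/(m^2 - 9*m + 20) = (m + 7)/(m - 5)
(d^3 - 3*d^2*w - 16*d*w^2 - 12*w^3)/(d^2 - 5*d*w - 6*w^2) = d + 2*w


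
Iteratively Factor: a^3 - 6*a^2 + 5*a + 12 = (a + 1)*(a^2 - 7*a + 12) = (a - 4)*(a + 1)*(a - 3)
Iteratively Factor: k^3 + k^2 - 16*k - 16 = (k + 4)*(k^2 - 3*k - 4) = (k + 1)*(k + 4)*(k - 4)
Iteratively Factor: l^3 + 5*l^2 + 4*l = (l + 4)*(l^2 + l) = l*(l + 4)*(l + 1)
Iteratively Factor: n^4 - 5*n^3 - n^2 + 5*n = (n - 5)*(n^3 - n) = n*(n - 5)*(n^2 - 1) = n*(n - 5)*(n - 1)*(n + 1)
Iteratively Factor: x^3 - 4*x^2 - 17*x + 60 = (x - 5)*(x^2 + x - 12) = (x - 5)*(x + 4)*(x - 3)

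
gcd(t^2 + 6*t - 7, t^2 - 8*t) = 1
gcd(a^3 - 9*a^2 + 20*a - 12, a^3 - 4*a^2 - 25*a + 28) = a - 1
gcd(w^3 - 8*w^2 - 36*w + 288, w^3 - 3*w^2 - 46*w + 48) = w^2 - 2*w - 48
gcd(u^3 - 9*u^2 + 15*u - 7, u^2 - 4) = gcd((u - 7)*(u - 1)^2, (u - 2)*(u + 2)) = 1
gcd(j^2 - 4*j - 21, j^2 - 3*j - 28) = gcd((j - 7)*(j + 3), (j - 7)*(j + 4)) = j - 7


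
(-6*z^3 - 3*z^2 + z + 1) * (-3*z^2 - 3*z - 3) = 18*z^5 + 27*z^4 + 24*z^3 + 3*z^2 - 6*z - 3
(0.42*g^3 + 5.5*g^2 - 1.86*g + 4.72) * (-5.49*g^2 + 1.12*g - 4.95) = -2.3058*g^5 - 29.7246*g^4 + 14.2924*g^3 - 55.221*g^2 + 14.4934*g - 23.364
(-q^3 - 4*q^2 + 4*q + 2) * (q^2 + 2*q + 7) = -q^5 - 6*q^4 - 11*q^3 - 18*q^2 + 32*q + 14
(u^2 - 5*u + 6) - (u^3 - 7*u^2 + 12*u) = -u^3 + 8*u^2 - 17*u + 6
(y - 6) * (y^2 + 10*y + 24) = y^3 + 4*y^2 - 36*y - 144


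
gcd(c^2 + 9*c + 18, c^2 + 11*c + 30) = c + 6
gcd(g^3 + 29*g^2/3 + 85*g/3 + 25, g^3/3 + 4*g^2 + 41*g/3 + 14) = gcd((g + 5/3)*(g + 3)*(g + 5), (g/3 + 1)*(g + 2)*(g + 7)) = g + 3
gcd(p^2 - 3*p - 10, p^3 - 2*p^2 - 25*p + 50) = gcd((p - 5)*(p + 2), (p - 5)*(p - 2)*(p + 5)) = p - 5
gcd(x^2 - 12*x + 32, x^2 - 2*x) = 1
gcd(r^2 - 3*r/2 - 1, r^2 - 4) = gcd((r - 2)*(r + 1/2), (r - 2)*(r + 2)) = r - 2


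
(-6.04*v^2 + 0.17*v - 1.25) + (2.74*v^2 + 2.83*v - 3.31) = -3.3*v^2 + 3.0*v - 4.56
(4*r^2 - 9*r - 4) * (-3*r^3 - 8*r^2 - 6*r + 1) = -12*r^5 - 5*r^4 + 60*r^3 + 90*r^2 + 15*r - 4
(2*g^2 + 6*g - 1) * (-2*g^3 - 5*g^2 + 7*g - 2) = -4*g^5 - 22*g^4 - 14*g^3 + 43*g^2 - 19*g + 2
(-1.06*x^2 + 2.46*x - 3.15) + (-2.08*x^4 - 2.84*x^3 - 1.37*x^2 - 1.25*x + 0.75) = -2.08*x^4 - 2.84*x^3 - 2.43*x^2 + 1.21*x - 2.4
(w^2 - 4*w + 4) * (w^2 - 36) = w^4 - 4*w^3 - 32*w^2 + 144*w - 144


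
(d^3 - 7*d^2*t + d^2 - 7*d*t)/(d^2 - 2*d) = (d^2 - 7*d*t + d - 7*t)/(d - 2)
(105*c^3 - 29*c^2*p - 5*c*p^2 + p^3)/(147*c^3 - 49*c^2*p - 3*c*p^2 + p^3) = (5*c + p)/(7*c + p)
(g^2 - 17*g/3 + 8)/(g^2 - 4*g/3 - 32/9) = 3*(g - 3)/(3*g + 4)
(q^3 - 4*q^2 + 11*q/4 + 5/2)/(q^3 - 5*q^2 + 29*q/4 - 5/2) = (2*q + 1)/(2*q - 1)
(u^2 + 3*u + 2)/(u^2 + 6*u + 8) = (u + 1)/(u + 4)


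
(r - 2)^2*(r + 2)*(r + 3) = r^4 + r^3 - 10*r^2 - 4*r + 24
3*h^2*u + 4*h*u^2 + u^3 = u*(h + u)*(3*h + u)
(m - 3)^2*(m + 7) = m^3 + m^2 - 33*m + 63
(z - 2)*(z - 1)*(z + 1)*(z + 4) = z^4 + 2*z^3 - 9*z^2 - 2*z + 8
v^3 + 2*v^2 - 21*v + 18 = (v - 3)*(v - 1)*(v + 6)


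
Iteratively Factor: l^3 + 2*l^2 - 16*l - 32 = (l + 4)*(l^2 - 2*l - 8) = (l - 4)*(l + 4)*(l + 2)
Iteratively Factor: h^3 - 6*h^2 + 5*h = (h - 5)*(h^2 - h) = h*(h - 5)*(h - 1)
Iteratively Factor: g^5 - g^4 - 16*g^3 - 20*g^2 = (g + 2)*(g^4 - 3*g^3 - 10*g^2) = g*(g + 2)*(g^3 - 3*g^2 - 10*g) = g^2*(g + 2)*(g^2 - 3*g - 10) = g^2*(g + 2)^2*(g - 5)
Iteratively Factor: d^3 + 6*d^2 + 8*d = (d + 4)*(d^2 + 2*d) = d*(d + 4)*(d + 2)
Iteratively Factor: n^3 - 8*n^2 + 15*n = (n - 5)*(n^2 - 3*n) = n*(n - 5)*(n - 3)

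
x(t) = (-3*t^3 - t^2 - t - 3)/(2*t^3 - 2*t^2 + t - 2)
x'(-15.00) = 0.01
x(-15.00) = -1.37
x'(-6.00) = 0.05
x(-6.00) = -1.20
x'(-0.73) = 1.50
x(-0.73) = 0.36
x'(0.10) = 1.23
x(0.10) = 1.62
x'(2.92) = 0.70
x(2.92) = -2.65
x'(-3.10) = 0.16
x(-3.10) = -0.95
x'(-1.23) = 0.87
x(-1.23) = -0.23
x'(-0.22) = 1.54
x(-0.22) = 1.20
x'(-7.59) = 0.03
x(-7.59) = -1.26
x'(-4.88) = 0.07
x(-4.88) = -1.14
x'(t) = (-9*t^2 - 2*t - 1)/(2*t^3 - 2*t^2 + t - 2) + (-6*t^2 + 4*t - 1)*(-3*t^3 - t^2 - t - 3)/(2*t^3 - 2*t^2 + t - 2)^2 = (8*t^4 - 2*t^3 + 33*t^2 - 8*t + 5)/(4*t^6 - 8*t^5 + 8*t^4 - 12*t^3 + 9*t^2 - 4*t + 4)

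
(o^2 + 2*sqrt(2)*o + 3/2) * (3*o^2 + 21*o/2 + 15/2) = 3*o^4 + 6*sqrt(2)*o^3 + 21*o^3/2 + 12*o^2 + 21*sqrt(2)*o^2 + 63*o/4 + 15*sqrt(2)*o + 45/4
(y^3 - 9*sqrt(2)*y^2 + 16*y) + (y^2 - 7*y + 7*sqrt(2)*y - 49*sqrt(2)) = y^3 - 9*sqrt(2)*y^2 + y^2 + 9*y + 7*sqrt(2)*y - 49*sqrt(2)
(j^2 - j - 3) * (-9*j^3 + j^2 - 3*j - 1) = -9*j^5 + 10*j^4 + 23*j^3 - j^2 + 10*j + 3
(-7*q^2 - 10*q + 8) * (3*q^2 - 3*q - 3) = -21*q^4 - 9*q^3 + 75*q^2 + 6*q - 24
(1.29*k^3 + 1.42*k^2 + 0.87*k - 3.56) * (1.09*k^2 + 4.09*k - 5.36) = 1.4061*k^5 + 6.8239*k^4 - 0.158300000000001*k^3 - 7.9333*k^2 - 19.2236*k + 19.0816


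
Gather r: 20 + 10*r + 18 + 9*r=19*r + 38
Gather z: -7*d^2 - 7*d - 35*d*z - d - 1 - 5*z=-7*d^2 - 8*d + z*(-35*d - 5) - 1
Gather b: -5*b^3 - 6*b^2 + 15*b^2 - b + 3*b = -5*b^3 + 9*b^2 + 2*b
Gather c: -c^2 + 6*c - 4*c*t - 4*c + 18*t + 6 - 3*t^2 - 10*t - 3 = -c^2 + c*(2 - 4*t) - 3*t^2 + 8*t + 3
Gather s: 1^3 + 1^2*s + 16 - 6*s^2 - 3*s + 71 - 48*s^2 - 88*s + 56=-54*s^2 - 90*s + 144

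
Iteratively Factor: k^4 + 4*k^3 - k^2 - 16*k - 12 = (k - 2)*(k^3 + 6*k^2 + 11*k + 6) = (k - 2)*(k + 2)*(k^2 + 4*k + 3) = (k - 2)*(k + 1)*(k + 2)*(k + 3)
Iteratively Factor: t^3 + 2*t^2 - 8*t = (t)*(t^2 + 2*t - 8) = t*(t - 2)*(t + 4)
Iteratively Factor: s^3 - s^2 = (s)*(s^2 - s) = s^2*(s - 1)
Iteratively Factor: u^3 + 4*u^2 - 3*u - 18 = (u + 3)*(u^2 + u - 6) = (u - 2)*(u + 3)*(u + 3)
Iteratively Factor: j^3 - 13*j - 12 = (j - 4)*(j^2 + 4*j + 3) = (j - 4)*(j + 1)*(j + 3)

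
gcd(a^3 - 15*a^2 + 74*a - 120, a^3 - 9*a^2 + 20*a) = a^2 - 9*a + 20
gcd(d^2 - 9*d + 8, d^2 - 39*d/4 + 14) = d - 8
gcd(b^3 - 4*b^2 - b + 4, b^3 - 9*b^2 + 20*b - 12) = b - 1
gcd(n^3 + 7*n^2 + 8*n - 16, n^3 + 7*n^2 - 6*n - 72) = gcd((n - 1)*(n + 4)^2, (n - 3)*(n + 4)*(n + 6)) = n + 4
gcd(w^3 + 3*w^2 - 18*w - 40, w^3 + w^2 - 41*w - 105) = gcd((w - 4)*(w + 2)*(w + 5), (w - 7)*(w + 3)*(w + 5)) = w + 5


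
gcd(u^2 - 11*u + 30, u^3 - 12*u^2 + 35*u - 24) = 1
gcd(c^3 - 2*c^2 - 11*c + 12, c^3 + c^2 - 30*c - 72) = c + 3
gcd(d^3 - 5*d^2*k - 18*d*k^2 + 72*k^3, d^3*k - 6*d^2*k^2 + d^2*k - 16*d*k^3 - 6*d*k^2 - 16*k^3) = 1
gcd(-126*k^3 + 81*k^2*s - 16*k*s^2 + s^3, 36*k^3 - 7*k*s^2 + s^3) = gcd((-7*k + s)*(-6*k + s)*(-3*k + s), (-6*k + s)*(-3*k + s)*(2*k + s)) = 18*k^2 - 9*k*s + s^2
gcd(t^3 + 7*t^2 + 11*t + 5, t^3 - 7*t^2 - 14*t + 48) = 1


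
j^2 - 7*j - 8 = (j - 8)*(j + 1)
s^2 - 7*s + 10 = (s - 5)*(s - 2)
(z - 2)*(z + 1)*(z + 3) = z^3 + 2*z^2 - 5*z - 6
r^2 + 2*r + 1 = (r + 1)^2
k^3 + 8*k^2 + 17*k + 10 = (k + 1)*(k + 2)*(k + 5)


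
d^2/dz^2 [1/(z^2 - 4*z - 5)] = 2*(z^2 - 4*z - 4*(z - 2)^2 - 5)/(-z^2 + 4*z + 5)^3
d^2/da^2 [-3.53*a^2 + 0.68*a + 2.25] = -7.06000000000000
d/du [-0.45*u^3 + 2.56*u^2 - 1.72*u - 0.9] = -1.35*u^2 + 5.12*u - 1.72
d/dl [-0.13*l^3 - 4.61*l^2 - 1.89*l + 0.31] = -0.39*l^2 - 9.22*l - 1.89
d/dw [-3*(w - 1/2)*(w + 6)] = -6*w - 33/2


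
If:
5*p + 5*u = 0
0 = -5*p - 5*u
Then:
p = -u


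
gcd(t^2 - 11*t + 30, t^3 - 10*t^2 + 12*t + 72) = t - 6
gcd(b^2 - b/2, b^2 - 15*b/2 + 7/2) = b - 1/2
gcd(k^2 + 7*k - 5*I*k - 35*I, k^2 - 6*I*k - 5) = k - 5*I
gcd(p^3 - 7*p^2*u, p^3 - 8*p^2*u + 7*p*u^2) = p^2 - 7*p*u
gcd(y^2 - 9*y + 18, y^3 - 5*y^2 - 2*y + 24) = y - 3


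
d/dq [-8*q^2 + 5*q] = 5 - 16*q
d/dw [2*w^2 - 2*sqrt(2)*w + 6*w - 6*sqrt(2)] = 4*w - 2*sqrt(2) + 6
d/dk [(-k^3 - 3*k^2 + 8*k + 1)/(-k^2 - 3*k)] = (k^4 + 6*k^3 + 17*k^2 + 2*k + 3)/(k^2*(k^2 + 6*k + 9))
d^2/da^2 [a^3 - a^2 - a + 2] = 6*a - 2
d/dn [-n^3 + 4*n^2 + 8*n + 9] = -3*n^2 + 8*n + 8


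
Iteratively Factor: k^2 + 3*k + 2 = (k + 2)*(k + 1)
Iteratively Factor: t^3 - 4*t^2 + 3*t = (t - 3)*(t^2 - t) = t*(t - 3)*(t - 1)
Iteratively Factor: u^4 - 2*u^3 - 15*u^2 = (u)*(u^3 - 2*u^2 - 15*u) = u*(u + 3)*(u^2 - 5*u) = u^2*(u + 3)*(u - 5)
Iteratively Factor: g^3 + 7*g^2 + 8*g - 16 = (g - 1)*(g^2 + 8*g + 16) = (g - 1)*(g + 4)*(g + 4)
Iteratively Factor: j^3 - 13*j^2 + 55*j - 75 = (j - 5)*(j^2 - 8*j + 15) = (j - 5)^2*(j - 3)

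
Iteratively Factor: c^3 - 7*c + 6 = (c - 1)*(c^2 + c - 6) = (c - 2)*(c - 1)*(c + 3)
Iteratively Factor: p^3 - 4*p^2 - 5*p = (p + 1)*(p^2 - 5*p) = (p - 5)*(p + 1)*(p)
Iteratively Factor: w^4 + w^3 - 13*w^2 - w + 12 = (w - 1)*(w^3 + 2*w^2 - 11*w - 12) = (w - 1)*(w + 1)*(w^2 + w - 12) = (w - 1)*(w + 1)*(w + 4)*(w - 3)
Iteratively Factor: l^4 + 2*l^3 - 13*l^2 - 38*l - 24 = (l + 2)*(l^3 - 13*l - 12) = (l + 1)*(l + 2)*(l^2 - l - 12) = (l - 4)*(l + 1)*(l + 2)*(l + 3)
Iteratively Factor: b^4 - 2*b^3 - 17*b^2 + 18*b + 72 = (b + 2)*(b^3 - 4*b^2 - 9*b + 36) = (b - 3)*(b + 2)*(b^2 - b - 12) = (b - 4)*(b - 3)*(b + 2)*(b + 3)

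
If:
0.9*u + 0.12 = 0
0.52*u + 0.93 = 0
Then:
No Solution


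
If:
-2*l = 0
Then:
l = 0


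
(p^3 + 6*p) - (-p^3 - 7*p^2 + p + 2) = 2*p^3 + 7*p^2 + 5*p - 2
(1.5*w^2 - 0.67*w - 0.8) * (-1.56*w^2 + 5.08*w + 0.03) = -2.34*w^4 + 8.6652*w^3 - 2.1106*w^2 - 4.0841*w - 0.024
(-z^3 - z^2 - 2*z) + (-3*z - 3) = -z^3 - z^2 - 5*z - 3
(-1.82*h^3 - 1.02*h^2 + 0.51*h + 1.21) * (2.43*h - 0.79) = -4.4226*h^4 - 1.0408*h^3 + 2.0451*h^2 + 2.5374*h - 0.9559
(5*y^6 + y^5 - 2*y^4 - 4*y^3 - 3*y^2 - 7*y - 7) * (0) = 0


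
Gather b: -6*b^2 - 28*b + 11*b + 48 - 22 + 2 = -6*b^2 - 17*b + 28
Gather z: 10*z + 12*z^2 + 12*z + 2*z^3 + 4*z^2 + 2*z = 2*z^3 + 16*z^2 + 24*z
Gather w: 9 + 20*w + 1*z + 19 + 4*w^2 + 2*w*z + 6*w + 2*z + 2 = 4*w^2 + w*(2*z + 26) + 3*z + 30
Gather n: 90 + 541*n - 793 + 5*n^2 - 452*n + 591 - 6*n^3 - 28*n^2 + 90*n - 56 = -6*n^3 - 23*n^2 + 179*n - 168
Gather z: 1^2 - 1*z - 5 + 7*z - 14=6*z - 18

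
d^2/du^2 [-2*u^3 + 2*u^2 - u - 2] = 4 - 12*u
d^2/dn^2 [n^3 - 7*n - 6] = 6*n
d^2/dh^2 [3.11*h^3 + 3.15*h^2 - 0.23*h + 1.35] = 18.66*h + 6.3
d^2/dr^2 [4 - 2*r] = 0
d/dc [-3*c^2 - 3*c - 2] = -6*c - 3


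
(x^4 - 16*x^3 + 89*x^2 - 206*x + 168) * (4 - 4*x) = -4*x^5 + 68*x^4 - 420*x^3 + 1180*x^2 - 1496*x + 672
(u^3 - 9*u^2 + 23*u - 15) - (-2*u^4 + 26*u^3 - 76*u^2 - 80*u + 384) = 2*u^4 - 25*u^3 + 67*u^2 + 103*u - 399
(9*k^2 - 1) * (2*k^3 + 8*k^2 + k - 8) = 18*k^5 + 72*k^4 + 7*k^3 - 80*k^2 - k + 8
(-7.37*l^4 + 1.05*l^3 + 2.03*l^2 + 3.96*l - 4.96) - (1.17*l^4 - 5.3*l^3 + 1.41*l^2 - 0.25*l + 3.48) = -8.54*l^4 + 6.35*l^3 + 0.62*l^2 + 4.21*l - 8.44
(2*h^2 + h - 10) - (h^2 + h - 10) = h^2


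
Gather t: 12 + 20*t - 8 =20*t + 4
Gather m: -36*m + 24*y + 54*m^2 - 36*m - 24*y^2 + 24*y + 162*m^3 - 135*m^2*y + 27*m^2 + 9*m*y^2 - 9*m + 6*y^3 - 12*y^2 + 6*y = 162*m^3 + m^2*(81 - 135*y) + m*(9*y^2 - 81) + 6*y^3 - 36*y^2 + 54*y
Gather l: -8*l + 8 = 8 - 8*l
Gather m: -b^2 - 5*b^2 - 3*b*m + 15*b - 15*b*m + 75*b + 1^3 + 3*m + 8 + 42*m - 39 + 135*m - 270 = -6*b^2 + 90*b + m*(180 - 18*b) - 300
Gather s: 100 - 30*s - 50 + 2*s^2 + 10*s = 2*s^2 - 20*s + 50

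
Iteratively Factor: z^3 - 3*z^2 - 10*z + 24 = (z - 4)*(z^2 + z - 6) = (z - 4)*(z - 2)*(z + 3)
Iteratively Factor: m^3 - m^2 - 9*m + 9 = (m - 3)*(m^2 + 2*m - 3) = (m - 3)*(m - 1)*(m + 3)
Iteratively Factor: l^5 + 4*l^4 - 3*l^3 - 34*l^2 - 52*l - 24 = (l + 1)*(l^4 + 3*l^3 - 6*l^2 - 28*l - 24) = (l + 1)*(l + 2)*(l^3 + l^2 - 8*l - 12) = (l - 3)*(l + 1)*(l + 2)*(l^2 + 4*l + 4) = (l - 3)*(l + 1)*(l + 2)^2*(l + 2)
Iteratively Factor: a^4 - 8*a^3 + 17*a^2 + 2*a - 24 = (a + 1)*(a^3 - 9*a^2 + 26*a - 24) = (a - 2)*(a + 1)*(a^2 - 7*a + 12) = (a - 4)*(a - 2)*(a + 1)*(a - 3)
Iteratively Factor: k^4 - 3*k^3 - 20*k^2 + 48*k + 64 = (k - 4)*(k^3 + k^2 - 16*k - 16) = (k - 4)*(k + 4)*(k^2 - 3*k - 4) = (k - 4)^2*(k + 4)*(k + 1)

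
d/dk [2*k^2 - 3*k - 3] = 4*k - 3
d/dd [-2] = 0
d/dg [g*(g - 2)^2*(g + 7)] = 4*g^3 + 9*g^2 - 48*g + 28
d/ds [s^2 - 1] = 2*s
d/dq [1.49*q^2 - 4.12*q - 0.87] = 2.98*q - 4.12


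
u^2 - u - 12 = (u - 4)*(u + 3)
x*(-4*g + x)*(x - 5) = -4*g*x^2 + 20*g*x + x^3 - 5*x^2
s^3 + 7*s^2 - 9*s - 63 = (s - 3)*(s + 3)*(s + 7)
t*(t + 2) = t^2 + 2*t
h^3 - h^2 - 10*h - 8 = (h - 4)*(h + 1)*(h + 2)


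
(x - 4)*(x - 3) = x^2 - 7*x + 12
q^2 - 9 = (q - 3)*(q + 3)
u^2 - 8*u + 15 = (u - 5)*(u - 3)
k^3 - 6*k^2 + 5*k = k*(k - 5)*(k - 1)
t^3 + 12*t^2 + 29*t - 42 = (t - 1)*(t + 6)*(t + 7)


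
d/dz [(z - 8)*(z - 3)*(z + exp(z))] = (z - 8)*(z - 3)*(exp(z) + 1) + (z - 8)*(z + exp(z)) + (z - 3)*(z + exp(z))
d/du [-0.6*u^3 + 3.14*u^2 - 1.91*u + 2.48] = -1.8*u^2 + 6.28*u - 1.91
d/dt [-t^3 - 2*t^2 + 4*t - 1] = -3*t^2 - 4*t + 4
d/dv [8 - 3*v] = -3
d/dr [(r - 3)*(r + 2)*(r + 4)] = 3*r^2 + 6*r - 10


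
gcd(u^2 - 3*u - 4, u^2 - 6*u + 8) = u - 4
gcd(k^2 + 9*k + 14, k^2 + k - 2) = k + 2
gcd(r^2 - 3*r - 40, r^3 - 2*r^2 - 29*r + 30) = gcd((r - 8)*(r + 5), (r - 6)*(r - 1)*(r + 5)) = r + 5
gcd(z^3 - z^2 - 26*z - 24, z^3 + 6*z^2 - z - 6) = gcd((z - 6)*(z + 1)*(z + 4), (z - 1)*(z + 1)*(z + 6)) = z + 1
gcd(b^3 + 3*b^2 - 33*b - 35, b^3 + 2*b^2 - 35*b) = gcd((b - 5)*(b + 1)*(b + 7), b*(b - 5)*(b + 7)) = b^2 + 2*b - 35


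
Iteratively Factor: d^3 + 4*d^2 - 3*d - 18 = (d - 2)*(d^2 + 6*d + 9) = (d - 2)*(d + 3)*(d + 3)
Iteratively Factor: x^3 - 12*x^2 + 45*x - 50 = (x - 5)*(x^2 - 7*x + 10) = (x - 5)^2*(x - 2)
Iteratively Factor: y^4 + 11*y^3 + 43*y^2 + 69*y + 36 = (y + 4)*(y^3 + 7*y^2 + 15*y + 9) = (y + 3)*(y + 4)*(y^2 + 4*y + 3) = (y + 1)*(y + 3)*(y + 4)*(y + 3)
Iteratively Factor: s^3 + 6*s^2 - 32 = (s - 2)*(s^2 + 8*s + 16) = (s - 2)*(s + 4)*(s + 4)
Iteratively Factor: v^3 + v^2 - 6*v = (v)*(v^2 + v - 6) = v*(v - 2)*(v + 3)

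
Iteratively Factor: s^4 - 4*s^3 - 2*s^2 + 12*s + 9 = (s - 3)*(s^3 - s^2 - 5*s - 3) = (s - 3)^2*(s^2 + 2*s + 1) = (s - 3)^2*(s + 1)*(s + 1)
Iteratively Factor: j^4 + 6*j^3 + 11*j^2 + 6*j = (j + 1)*(j^3 + 5*j^2 + 6*j) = (j + 1)*(j + 3)*(j^2 + 2*j) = j*(j + 1)*(j + 3)*(j + 2)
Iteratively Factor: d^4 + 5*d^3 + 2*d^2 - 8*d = (d)*(d^3 + 5*d^2 + 2*d - 8) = d*(d + 2)*(d^2 + 3*d - 4) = d*(d - 1)*(d + 2)*(d + 4)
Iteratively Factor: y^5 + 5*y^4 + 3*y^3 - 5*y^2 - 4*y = (y + 4)*(y^4 + y^3 - y^2 - y) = (y - 1)*(y + 4)*(y^3 + 2*y^2 + y) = (y - 1)*(y + 1)*(y + 4)*(y^2 + y) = (y - 1)*(y + 1)^2*(y + 4)*(y)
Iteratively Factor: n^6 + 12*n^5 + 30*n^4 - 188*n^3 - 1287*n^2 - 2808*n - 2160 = (n + 4)*(n^5 + 8*n^4 - 2*n^3 - 180*n^2 - 567*n - 540) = (n + 3)*(n + 4)*(n^4 + 5*n^3 - 17*n^2 - 129*n - 180) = (n - 5)*(n + 3)*(n + 4)*(n^3 + 10*n^2 + 33*n + 36) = (n - 5)*(n + 3)^2*(n + 4)*(n^2 + 7*n + 12) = (n - 5)*(n + 3)^3*(n + 4)*(n + 4)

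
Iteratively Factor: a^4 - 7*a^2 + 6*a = (a - 2)*(a^3 + 2*a^2 - 3*a) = a*(a - 2)*(a^2 + 2*a - 3) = a*(a - 2)*(a - 1)*(a + 3)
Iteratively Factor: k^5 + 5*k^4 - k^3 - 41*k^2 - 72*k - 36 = (k + 3)*(k^4 + 2*k^3 - 7*k^2 - 20*k - 12) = (k - 3)*(k + 3)*(k^3 + 5*k^2 + 8*k + 4) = (k - 3)*(k + 1)*(k + 3)*(k^2 + 4*k + 4) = (k - 3)*(k + 1)*(k + 2)*(k + 3)*(k + 2)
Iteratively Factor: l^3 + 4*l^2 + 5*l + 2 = (l + 1)*(l^2 + 3*l + 2) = (l + 1)^2*(l + 2)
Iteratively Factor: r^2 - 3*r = (r - 3)*(r)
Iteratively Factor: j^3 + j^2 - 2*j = (j - 1)*(j^2 + 2*j) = (j - 1)*(j + 2)*(j)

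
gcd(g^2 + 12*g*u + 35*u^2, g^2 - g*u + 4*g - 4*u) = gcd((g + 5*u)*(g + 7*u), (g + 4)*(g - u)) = 1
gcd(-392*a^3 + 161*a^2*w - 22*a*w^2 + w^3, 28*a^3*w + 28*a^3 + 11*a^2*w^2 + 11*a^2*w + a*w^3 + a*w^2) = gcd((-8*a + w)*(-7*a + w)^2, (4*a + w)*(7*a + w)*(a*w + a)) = 1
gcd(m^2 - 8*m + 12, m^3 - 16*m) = 1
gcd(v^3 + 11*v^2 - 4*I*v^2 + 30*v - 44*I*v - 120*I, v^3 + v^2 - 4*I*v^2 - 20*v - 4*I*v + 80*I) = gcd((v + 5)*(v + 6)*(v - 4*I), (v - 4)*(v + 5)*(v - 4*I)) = v^2 + v*(5 - 4*I) - 20*I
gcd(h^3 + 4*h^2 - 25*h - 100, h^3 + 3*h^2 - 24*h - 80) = h^2 - h - 20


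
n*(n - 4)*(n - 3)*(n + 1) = n^4 - 6*n^3 + 5*n^2 + 12*n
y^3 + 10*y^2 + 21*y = y*(y + 3)*(y + 7)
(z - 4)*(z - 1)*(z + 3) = z^3 - 2*z^2 - 11*z + 12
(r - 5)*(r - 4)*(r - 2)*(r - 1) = r^4 - 12*r^3 + 49*r^2 - 78*r + 40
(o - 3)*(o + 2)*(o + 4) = o^3 + 3*o^2 - 10*o - 24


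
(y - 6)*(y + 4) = y^2 - 2*y - 24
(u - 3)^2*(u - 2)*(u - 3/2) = u^4 - 19*u^3/2 + 33*u^2 - 99*u/2 + 27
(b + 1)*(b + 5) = b^2 + 6*b + 5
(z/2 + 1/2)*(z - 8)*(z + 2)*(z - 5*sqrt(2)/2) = z^4/2 - 5*z^3/2 - 5*sqrt(2)*z^3/4 - 11*z^2 + 25*sqrt(2)*z^2/4 - 8*z + 55*sqrt(2)*z/2 + 20*sqrt(2)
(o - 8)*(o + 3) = o^2 - 5*o - 24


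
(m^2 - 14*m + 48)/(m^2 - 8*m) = (m - 6)/m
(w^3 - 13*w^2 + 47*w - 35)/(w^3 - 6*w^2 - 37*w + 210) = (w - 1)/(w + 6)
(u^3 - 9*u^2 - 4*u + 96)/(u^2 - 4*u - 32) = (u^2 - u - 12)/(u + 4)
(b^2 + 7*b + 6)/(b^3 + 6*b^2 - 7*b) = (b^2 + 7*b + 6)/(b*(b^2 + 6*b - 7))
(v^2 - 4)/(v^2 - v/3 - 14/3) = 3*(v - 2)/(3*v - 7)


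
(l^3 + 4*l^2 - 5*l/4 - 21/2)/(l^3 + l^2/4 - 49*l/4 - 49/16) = 4*(2*l^2 + l - 6)/(8*l^2 - 26*l - 7)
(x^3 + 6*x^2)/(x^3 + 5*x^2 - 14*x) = x*(x + 6)/(x^2 + 5*x - 14)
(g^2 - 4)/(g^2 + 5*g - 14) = (g + 2)/(g + 7)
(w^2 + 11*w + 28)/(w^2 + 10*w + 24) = (w + 7)/(w + 6)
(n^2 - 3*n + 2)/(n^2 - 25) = (n^2 - 3*n + 2)/(n^2 - 25)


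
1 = 1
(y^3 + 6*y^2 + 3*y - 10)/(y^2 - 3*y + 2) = (y^2 + 7*y + 10)/(y - 2)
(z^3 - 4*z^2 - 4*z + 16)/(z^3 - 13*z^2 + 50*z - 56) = (z + 2)/(z - 7)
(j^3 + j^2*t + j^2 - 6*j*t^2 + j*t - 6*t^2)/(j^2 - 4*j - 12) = (-j^3 - j^2*t - j^2 + 6*j*t^2 - j*t + 6*t^2)/(-j^2 + 4*j + 12)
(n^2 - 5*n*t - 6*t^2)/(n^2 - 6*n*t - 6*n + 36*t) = (n + t)/(n - 6)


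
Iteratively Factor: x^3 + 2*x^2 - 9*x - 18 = (x + 2)*(x^2 - 9) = (x - 3)*(x + 2)*(x + 3)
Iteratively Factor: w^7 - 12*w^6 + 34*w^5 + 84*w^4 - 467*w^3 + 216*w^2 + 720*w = (w - 3)*(w^6 - 9*w^5 + 7*w^4 + 105*w^3 - 152*w^2 - 240*w) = (w - 4)*(w - 3)*(w^5 - 5*w^4 - 13*w^3 + 53*w^2 + 60*w) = w*(w - 4)*(w - 3)*(w^4 - 5*w^3 - 13*w^2 + 53*w + 60) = w*(w - 4)^2*(w - 3)*(w^3 - w^2 - 17*w - 15) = w*(w - 4)^2*(w - 3)*(w + 3)*(w^2 - 4*w - 5) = w*(w - 5)*(w - 4)^2*(w - 3)*(w + 3)*(w + 1)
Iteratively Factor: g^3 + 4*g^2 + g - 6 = (g + 2)*(g^2 + 2*g - 3) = (g - 1)*(g + 2)*(g + 3)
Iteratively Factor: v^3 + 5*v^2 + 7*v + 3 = (v + 3)*(v^2 + 2*v + 1) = (v + 1)*(v + 3)*(v + 1)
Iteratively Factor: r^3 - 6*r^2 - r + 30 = (r + 2)*(r^2 - 8*r + 15) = (r - 5)*(r + 2)*(r - 3)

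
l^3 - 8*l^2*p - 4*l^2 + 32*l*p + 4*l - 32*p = (l - 2)^2*(l - 8*p)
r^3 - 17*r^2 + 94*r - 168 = (r - 7)*(r - 6)*(r - 4)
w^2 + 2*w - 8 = (w - 2)*(w + 4)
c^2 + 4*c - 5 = (c - 1)*(c + 5)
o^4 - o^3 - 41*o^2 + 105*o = o*(o - 5)*(o - 3)*(o + 7)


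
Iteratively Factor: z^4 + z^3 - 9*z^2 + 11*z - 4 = (z - 1)*(z^3 + 2*z^2 - 7*z + 4) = (z - 1)*(z + 4)*(z^2 - 2*z + 1) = (z - 1)^2*(z + 4)*(z - 1)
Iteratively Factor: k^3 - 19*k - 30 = (k + 3)*(k^2 - 3*k - 10) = (k + 2)*(k + 3)*(k - 5)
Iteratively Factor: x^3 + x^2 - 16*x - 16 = (x + 1)*(x^2 - 16) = (x - 4)*(x + 1)*(x + 4)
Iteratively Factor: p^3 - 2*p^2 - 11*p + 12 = (p - 4)*(p^2 + 2*p - 3) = (p - 4)*(p + 3)*(p - 1)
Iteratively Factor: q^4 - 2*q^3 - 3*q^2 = (q - 3)*(q^3 + q^2) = q*(q - 3)*(q^2 + q) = q^2*(q - 3)*(q + 1)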